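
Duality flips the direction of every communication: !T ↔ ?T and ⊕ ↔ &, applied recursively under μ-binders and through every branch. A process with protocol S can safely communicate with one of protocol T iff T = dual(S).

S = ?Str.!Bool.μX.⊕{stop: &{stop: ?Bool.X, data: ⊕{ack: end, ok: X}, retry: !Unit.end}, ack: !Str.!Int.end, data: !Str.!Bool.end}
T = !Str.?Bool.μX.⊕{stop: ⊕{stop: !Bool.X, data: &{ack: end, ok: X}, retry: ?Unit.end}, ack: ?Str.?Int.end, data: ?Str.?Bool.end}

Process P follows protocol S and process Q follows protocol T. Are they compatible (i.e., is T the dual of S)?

NO

?Str vs !Str  match
  !Bool vs ?Bool  match
    μX vs μX  match (rec unchanged)
      ⊕{stop,ack,data} vs ⊕{stop,ack,data}  ✗ choice polarity not flipped — not dual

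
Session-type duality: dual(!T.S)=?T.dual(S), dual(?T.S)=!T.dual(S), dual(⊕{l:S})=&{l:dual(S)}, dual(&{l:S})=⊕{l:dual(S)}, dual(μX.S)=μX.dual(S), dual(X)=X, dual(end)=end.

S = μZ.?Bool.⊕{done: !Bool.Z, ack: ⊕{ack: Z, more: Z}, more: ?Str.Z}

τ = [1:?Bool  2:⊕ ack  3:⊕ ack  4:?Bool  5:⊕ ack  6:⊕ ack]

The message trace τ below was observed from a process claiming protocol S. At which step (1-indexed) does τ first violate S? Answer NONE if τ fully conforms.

NONE

[1] ?Bool  ✓  residual = ⊕{done: !Bool.μZ.…, ack: ⊕{ack: μZ.…, more: μZ.…}, more: ?Str.μZ.…}
[2] ⊕ ack  ✓  residual = ⊕{ack: μZ.…, more: μZ.…}
[3] ⊕ ack  ✓  residual = μZ.…
[4] ?Bool  ✓  residual = ⊕{done: !Bool.μZ.…, ack: ⊕{ack: μZ.…, more: μZ.…}, more: ?Str.μZ.…}
[5] ⊕ ack  ✓  residual = ⊕{ack: μZ.…, more: μZ.…}
[6] ⊕ ack  ✓  residual = μZ.…
all 6 steps conform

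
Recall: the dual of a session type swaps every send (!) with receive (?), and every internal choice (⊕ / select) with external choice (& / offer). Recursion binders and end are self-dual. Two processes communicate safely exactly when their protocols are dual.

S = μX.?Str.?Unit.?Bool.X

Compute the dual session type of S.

μX.!Str.!Unit.!Bool.X

μX → μX  (μ self-dual)
  ?Str → !Str
    ?Unit → !Unit
      ?Bool → !Bool
        X ↦ X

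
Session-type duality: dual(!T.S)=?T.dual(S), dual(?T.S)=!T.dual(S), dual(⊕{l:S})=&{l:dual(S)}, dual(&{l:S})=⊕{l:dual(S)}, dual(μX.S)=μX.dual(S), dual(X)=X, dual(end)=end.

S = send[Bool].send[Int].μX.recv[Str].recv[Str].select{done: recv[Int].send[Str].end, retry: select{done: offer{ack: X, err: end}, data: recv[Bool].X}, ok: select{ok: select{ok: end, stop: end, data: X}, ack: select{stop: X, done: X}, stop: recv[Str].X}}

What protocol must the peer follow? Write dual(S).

send[Bool] → recv[Bool]
  send[Int] → recv[Int]
    μX → μX  (binder kept)
      recv[Str] → send[Str]
        recv[Str] → send[Str]
          select{done,retry,ok} → offer{done,retry,ok}  (internal→external)
            • done:
              recv[Int] → send[Int]
                send[Str] → recv[Str]
                  end self-dual
            • retry:
              select{done,data} → offer{done,data}  (internal→external)
                • done:
                  offer{ack,err} → select{ack,err}  (external→internal)
                    • ack:
                      X self-dual
                    • err:
                      end self-dual
                • data:
                  recv[Bool] → send[Bool]
                    X self-dual
            • ok:
              select{ok,ack,stop} → offer{ok,ack,stop}  (internal→external)
                • ok:
                  select{ok,stop,data} → offer{ok,stop,data}  (internal→external)
                    • ok:
                      end self-dual
                    • stop:
                      end self-dual
                    • data:
                      X self-dual
                • ack:
                  select{stop,done} → offer{stop,done}  (internal→external)
                    • stop:
                      X self-dual
                    • done:
                      X self-dual
                • stop:
                  recv[Str] → send[Str]
                    X self-dual

recv[Bool].recv[Int].μX.send[Str].send[Str].offer{done: send[Int].recv[Str].end, retry: offer{done: select{ack: X, err: end}, data: send[Bool].X}, ok: offer{ok: offer{ok: end, stop: end, data: X}, ack: offer{stop: X, done: X}, stop: send[Str].X}}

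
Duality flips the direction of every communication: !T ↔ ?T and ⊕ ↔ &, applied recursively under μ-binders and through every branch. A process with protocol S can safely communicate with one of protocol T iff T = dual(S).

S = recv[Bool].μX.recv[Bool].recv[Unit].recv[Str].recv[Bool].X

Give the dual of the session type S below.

recv[Bool] ↦ send[Bool]
  μX ↦ μX  (μ self-dual)
    recv[Bool] ↦ send[Bool]
      recv[Unit] ↦ send[Unit]
        recv[Str] ↦ send[Str]
          recv[Bool] ↦ send[Bool]
            dual(X) = X

send[Bool].μX.send[Bool].send[Unit].send[Str].send[Bool].X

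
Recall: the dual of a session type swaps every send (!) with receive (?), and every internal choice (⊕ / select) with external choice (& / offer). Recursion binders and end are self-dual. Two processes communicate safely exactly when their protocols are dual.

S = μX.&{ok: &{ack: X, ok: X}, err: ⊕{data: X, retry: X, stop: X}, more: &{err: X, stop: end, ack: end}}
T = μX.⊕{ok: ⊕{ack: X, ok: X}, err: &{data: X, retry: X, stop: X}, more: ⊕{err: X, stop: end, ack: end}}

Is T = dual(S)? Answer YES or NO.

μX vs μX  ✓ (rec unchanged)
  &{ok,err,more} vs ⊕{ok,err,more}  ✓ labels match
    case ok:
      &{ack,ok} vs ⊕{ack,ok}  ✓ labels match
        case ack:
          X vs X  ✓
        case ok:
          X vs X  ✓
    case err:
      ⊕{data,retry,stop} vs &{data,retry,stop}  ✓ labels match
        case data:
          X vs X  ✓
        case retry:
          X vs X  ✓
        case stop:
          X vs X  ✓
    case more:
      &{err,stop,ack} vs ⊕{err,stop,ack}  ✓ labels match
        case err:
          X vs X  ✓
        case stop:
          end vs end  ✓
        case ack:
          end vs end  ✓

YES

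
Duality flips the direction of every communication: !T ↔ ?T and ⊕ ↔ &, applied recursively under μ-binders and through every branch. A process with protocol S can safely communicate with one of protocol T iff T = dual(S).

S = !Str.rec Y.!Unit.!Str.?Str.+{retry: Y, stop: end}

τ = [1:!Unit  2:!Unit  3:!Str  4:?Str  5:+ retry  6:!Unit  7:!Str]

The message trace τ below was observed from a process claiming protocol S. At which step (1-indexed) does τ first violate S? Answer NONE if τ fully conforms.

1

@1 got !Unit, protocol expects !Str  ✗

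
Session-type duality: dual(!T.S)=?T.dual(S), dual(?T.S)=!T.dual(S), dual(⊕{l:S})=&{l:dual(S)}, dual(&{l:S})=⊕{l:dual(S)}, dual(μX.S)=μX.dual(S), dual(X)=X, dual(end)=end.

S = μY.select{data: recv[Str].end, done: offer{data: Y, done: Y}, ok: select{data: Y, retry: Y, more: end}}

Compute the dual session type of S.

μY = μY  (μ self-dual)
  select{data,done,ok} = offer{data,done,ok}  (⊕→&)
    [data]
      recv[Str] = send[Str]
        dual(end) = end
    [done]
      offer{data,done} = select{data,done}  (external→internal)
        [data]
          dual(Y) = Y
        [done]
          dual(Y) = Y
    [ok]
      select{data,retry,more} = offer{data,retry,more}  (⊕→&)
        [data]
          dual(Y) = Y
        [retry]
          dual(Y) = Y
        [more]
          dual(end) = end

μY.offer{data: send[Str].end, done: select{data: Y, done: Y}, ok: offer{data: Y, retry: Y, more: end}}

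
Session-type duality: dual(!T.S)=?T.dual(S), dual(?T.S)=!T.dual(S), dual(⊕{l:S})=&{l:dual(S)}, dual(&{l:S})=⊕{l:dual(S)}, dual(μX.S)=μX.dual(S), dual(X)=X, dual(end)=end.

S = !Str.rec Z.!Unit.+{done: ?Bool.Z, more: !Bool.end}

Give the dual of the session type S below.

?Str.rec Z.?Unit.&{done: !Bool.Z, more: ?Bool.end}

!Str = ?Str
  rec Z = rec Z  (binder kept)
    !Unit = ?Unit
      +{done,more} = &{done,more}  (⊕→&)
        case done:
          ?Bool = !Bool
            dual(Z) = Z
        case more:
          !Bool = ?Bool
            dual(end) = end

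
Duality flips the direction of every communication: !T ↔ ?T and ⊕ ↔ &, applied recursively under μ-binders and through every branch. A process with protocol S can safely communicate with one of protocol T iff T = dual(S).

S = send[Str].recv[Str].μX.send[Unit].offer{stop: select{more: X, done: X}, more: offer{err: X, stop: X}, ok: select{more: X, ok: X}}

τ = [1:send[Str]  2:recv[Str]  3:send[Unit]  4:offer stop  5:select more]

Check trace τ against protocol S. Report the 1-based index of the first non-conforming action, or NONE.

NONE

@1 send[Str]  match  now at recv[Str].μX.…
@2 recv[Str]  match  now at μX.…
@3 send[Unit]  match  now at offer{stop: select{more: μX.…, done: μX.…}, more: offer{err: μX.…, stop: μX.…}, ok: select{more: μX.…, ok: μX.…}}
@4 offer stop  match  now at select{more: μX.…, done: μX.…}
@5 select more  match  now at μX.…
all 5 steps conform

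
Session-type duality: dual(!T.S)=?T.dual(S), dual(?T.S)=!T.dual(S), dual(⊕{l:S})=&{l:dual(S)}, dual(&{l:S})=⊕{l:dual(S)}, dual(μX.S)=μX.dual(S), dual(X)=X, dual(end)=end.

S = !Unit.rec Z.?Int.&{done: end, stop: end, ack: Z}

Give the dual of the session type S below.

?Unit.rec Z.!Int.+{done: end, stop: end, ack: Z}

!Unit = ?Unit
  rec Z = rec Z  (rec unchanged)
    ?Int = !Int
      &{done,stop,ack} = +{done,stop,ack}  (offer→select)
        case done:
          dual(end) = end
        case stop:
          dual(end) = end
        case ack:
          dual(Z) = Z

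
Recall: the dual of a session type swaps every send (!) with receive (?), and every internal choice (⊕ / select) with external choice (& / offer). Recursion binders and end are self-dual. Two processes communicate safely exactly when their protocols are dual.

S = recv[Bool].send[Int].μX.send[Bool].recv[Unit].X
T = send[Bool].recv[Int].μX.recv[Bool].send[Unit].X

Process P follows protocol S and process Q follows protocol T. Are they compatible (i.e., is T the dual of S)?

YES

recv[Bool] ‖ send[Bool]  match
  send[Int] ‖ recv[Int]  match
    μX ‖ μX  match (μ self-dual)
      send[Bool] ‖ recv[Bool]  match
        recv[Unit] ‖ send[Unit]  match
          X ‖ X  match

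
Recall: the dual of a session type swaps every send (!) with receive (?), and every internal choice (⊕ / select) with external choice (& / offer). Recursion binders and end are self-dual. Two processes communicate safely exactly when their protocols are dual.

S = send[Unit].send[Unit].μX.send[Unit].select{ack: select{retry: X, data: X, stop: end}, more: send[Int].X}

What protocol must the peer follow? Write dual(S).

send[Unit] ↦ recv[Unit]
  send[Unit] ↦ recv[Unit]
    μX ↦ μX  (rec unchanged)
      send[Unit] ↦ recv[Unit]
        select{ack,more} ↦ offer{ack,more}  (internal→external)
          [ack]
            select{retry,data,stop} ↦ offer{retry,data,stop}  (internal→external)
              [retry]
                X ↦ X
              [data]
                X ↦ X
              [stop]
                end ↦ end
          [more]
            send[Int] ↦ recv[Int]
              X ↦ X

recv[Unit].recv[Unit].μX.recv[Unit].offer{ack: offer{retry: X, data: X, stop: end}, more: recv[Int].X}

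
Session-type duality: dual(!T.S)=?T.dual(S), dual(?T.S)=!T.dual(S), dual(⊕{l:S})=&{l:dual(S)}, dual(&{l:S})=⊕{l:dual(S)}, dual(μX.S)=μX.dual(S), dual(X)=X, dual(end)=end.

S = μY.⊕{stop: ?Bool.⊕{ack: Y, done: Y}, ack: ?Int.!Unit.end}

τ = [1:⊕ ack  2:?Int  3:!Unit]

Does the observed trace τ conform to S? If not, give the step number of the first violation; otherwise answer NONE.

NONE

[1] ⊕ ack  match  state: ?Int.!Unit.end
[2] ?Int  match  state: !Unit.end
[3] !Unit  match  state: end
trace exhausted — no violation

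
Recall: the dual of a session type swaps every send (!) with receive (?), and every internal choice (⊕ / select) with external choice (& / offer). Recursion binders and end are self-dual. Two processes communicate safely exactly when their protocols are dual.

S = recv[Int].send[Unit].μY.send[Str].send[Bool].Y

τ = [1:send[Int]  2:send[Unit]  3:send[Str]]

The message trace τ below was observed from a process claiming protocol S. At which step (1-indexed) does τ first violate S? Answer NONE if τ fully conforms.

1

@1 got send[Int], protocol expects recv[Int]  ✗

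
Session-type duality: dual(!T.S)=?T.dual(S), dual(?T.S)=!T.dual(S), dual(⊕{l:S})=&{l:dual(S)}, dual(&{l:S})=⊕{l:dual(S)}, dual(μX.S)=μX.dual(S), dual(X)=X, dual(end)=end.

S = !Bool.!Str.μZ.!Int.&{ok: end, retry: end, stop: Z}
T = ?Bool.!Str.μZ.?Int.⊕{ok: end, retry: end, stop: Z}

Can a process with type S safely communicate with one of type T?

!Bool ‖ ?Bool  ok
  !Str ‖ !Str  ✗ same direction on both sides — not dual

NO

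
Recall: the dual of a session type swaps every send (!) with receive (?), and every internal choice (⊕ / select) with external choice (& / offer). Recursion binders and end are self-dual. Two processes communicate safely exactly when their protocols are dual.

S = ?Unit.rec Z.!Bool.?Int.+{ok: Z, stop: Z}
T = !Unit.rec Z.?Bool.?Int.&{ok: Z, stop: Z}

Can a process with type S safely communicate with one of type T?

?Unit vs !Unit  ✓
  rec Z vs rec Z  ✓ (rec unchanged)
    !Bool vs ?Bool  ✓
      ?Int vs ?Int  ✗ same direction on both sides — not dual

NO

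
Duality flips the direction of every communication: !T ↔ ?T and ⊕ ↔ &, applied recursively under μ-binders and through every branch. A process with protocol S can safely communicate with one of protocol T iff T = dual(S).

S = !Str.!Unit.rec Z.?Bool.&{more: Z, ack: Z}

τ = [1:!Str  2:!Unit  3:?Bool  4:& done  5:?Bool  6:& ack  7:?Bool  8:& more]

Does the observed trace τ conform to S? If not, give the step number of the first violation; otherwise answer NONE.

[1] !Str  match  now at !Unit.rec Z.…
[2] !Unit  match  now at rec Z.…
[3] ?Bool  match  now at &{more: rec Z.…, ack: rec Z.…}
[4] got & done, protocol expects & more or & ack  ✗

4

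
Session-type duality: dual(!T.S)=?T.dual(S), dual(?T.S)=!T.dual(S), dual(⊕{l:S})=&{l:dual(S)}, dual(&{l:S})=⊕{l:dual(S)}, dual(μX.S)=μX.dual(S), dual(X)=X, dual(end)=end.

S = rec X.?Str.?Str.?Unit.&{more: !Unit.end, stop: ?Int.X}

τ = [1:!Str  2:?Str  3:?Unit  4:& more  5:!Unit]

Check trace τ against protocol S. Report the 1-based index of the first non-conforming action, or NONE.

1

@1 got !Str, protocol expects ?Str  ✗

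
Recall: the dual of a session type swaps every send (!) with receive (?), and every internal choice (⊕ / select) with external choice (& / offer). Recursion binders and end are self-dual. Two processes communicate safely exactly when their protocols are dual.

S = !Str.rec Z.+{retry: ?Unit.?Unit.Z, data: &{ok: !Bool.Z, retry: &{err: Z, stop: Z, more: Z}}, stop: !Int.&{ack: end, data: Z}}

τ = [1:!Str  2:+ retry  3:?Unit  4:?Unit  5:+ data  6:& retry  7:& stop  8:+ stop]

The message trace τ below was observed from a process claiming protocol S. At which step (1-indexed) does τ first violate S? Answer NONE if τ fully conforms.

step 1: !Str  ok  residual = rec Z.…
step 2: + retry  ok  residual = ?Unit.?Unit.rec Z.…
step 3: ?Unit  ok  residual = ?Unit.rec Z.…
step 4: ?Unit  ok  residual = rec Z.…
step 5: + data  ok  residual = &{ok: !Bool.rec Z.…, retry: &{err: rec Z.…, stop: rec Z.…, more: rec Z.…}}
step 6: & retry  ok  residual = &{err: rec Z.…, stop: rec Z.…, more: rec Z.…}
step 7: & stop  ok  residual = rec Z.…
step 8: + stop  ok  residual = !Int.&{ack: end, data: rec Z.…}
τ conforms to S (length 8)

NONE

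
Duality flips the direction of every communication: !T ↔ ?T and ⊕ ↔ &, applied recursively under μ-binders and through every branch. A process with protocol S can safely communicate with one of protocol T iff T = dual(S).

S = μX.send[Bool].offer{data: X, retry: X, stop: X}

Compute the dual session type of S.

μX.recv[Bool].select{data: X, retry: X, stop: X}

μX ↦ μX  (rec unchanged)
  send[Bool] ↦ recv[Bool]
    offer{data,retry,stop} ↦ select{data,retry,stop}  (external→internal)
      • data:
        dual(X) = X
      • retry:
        dual(X) = X
      • stop:
        dual(X) = X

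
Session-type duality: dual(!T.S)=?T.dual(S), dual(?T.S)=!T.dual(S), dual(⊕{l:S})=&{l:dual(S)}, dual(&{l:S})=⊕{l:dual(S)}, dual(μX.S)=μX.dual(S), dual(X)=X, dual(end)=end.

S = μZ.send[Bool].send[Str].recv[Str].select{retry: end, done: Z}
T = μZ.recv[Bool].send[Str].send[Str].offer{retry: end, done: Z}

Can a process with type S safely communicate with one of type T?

μZ | μZ  ✓ (binder kept)
  send[Bool] | recv[Bool]  ✓
    send[Str] | send[Str]  ✗ same direction on both sides — not dual

NO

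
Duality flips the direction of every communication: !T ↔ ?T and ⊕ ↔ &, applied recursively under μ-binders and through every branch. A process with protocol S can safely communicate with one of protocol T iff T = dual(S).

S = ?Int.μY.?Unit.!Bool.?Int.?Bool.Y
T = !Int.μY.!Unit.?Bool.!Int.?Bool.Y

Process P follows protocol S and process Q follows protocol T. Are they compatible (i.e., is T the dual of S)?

?Int vs !Int  match
  μY vs μY  match (binder kept)
    ?Unit vs !Unit  match
      !Bool vs ?Bool  match
        ?Int vs !Int  match
          ?Bool vs ?Bool  ✗ same direction on both sides — not dual

NO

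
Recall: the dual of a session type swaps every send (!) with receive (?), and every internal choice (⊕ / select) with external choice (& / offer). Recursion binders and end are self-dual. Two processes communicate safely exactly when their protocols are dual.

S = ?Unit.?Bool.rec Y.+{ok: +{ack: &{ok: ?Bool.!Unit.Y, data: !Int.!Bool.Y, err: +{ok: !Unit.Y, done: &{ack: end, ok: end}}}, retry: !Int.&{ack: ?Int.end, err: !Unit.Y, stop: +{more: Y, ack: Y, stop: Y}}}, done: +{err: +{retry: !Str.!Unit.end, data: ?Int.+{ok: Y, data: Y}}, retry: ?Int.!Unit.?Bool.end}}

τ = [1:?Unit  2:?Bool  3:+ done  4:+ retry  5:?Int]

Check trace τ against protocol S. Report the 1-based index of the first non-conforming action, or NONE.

NONE

[1] ?Unit  ok  cont: ?Bool.rec Y.…
[2] ?Bool  ok  cont: rec Y.…
[3] + done  ok  cont: +{err: +{retry: !Str.!Unit.end, data: ?Int.+{ok: rec Y.…, data: rec Y.…}}, retry: ?Int.!Unit.?Bool.end}
[4] + retry  ok  cont: ?Int.!Unit.?Bool.end
[5] ?Int  ok  cont: !Unit.?Bool.end
τ conforms to S (length 5)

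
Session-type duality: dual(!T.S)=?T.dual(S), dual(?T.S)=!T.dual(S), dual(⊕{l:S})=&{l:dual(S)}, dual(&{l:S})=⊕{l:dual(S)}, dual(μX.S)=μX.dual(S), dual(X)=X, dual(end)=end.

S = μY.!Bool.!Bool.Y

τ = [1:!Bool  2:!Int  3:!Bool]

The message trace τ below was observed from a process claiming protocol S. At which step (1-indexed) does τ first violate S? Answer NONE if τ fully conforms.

step 1: !Bool  ok  cont: !Bool.μY.…
step 2: got !Int, protocol expects !Bool  ✗

2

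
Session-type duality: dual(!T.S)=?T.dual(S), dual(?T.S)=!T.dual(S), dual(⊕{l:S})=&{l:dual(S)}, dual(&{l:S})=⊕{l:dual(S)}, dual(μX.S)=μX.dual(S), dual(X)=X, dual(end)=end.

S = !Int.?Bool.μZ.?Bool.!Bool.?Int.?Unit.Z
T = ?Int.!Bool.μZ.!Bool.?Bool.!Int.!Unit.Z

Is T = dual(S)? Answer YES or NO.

YES

!Int ‖ ?Int  match
  ?Bool ‖ !Bool  match
    μZ ‖ μZ  match (μ self-dual)
      ?Bool ‖ !Bool  match
        !Bool ‖ ?Bool  match
          ?Int ‖ !Int  match
            ?Unit ‖ !Unit  match
              Z ‖ Z  match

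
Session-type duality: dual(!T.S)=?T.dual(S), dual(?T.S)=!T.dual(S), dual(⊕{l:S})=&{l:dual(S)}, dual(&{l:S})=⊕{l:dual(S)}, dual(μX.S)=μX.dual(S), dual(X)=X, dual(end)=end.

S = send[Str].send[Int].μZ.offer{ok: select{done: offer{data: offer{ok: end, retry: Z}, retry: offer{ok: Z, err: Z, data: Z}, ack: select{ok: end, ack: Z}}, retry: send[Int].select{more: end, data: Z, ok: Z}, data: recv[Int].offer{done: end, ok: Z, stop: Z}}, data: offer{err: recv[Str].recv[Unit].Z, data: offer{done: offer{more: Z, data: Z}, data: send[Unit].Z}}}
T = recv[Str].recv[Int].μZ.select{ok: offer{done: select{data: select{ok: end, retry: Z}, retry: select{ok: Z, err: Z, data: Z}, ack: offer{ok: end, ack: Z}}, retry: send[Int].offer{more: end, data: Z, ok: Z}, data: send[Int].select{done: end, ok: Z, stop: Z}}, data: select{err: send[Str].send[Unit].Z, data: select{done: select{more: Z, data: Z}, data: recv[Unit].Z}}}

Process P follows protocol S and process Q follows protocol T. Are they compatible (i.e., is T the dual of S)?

send[Str] ‖ recv[Str]  ok
  send[Int] ‖ recv[Int]  ok
    μZ ‖ μZ  ok (μ self-dual)
      offer{ok,data} ‖ select{ok,data}  ok same labels
        [ok]
          select{done,retry,data} ‖ offer{done,retry,data}  ok same labels
            [done]
              offer{data,retry,ack} ‖ select{data,retry,ack}  ok same labels
                [data]
                  offer{ok,retry} ‖ select{ok,retry}  ok same labels
                    [ok]
                      end ‖ end  ok
                    [retry]
                      Z ‖ Z  ok
                [retry]
                  offer{ok,err,data} ‖ select{ok,err,data}  ok same labels
                    [ok]
                      Z ‖ Z  ok
                    [err]
                      Z ‖ Z  ok
                    [data]
                      Z ‖ Z  ok
                [ack]
                  select{ok,ack} ‖ offer{ok,ack}  ok same labels
                    [ok]
                      end ‖ end  ok
                    [ack]
                      Z ‖ Z  ok
            [retry]
              send[Int] ‖ send[Int]  ✗ same direction on both sides — not dual

NO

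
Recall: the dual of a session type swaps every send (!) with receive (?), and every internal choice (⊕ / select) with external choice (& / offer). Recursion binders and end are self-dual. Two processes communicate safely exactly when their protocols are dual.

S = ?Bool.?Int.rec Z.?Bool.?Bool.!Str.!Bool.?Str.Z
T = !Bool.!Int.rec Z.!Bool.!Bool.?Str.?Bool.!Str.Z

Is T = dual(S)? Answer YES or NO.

YES

?Bool ‖ !Bool  match
  ?Int ‖ !Int  match
    rec Z ‖ rec Z  match (rec unchanged)
      ?Bool ‖ !Bool  match
        ?Bool ‖ !Bool  match
          !Str ‖ ?Str  match
            !Bool ‖ ?Bool  match
              ?Str ‖ !Str  match
                Z ‖ Z  match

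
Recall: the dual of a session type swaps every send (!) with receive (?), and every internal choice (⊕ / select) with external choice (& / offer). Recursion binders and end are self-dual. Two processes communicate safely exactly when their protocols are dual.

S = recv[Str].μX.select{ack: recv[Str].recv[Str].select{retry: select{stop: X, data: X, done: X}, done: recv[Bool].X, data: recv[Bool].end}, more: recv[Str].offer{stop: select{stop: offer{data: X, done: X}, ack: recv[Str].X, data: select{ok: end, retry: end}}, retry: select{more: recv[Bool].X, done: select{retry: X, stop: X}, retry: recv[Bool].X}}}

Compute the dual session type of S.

send[Str].μX.offer{ack: send[Str].send[Str].offer{retry: offer{stop: X, data: X, done: X}, done: send[Bool].X, data: send[Bool].end}, more: send[Str].select{stop: offer{stop: select{data: X, done: X}, ack: send[Str].X, data: offer{ok: end, retry: end}}, retry: offer{more: send[Bool].X, done: offer{retry: X, stop: X}, retry: send[Bool].X}}}

recv[Str] → send[Str]
  μX → μX  (binder kept)
    select{ack,more} → offer{ack,more}  (internal→external)
      case ack:
        recv[Str] → send[Str]
          recv[Str] → send[Str]
            select{retry,done,data} → offer{retry,done,data}  (internal→external)
              case retry:
                select{stop,data,done} → offer{stop,data,done}  (internal→external)
                  case stop:
                    X self-dual
                  case data:
                    X self-dual
                  case done:
                    X self-dual
              case done:
                recv[Bool] → send[Bool]
                  X self-dual
              case data:
                recv[Bool] → send[Bool]
                  end self-dual
      case more:
        recv[Str] → send[Str]
          offer{stop,retry} → select{stop,retry}  (offer→select)
            case stop:
              select{stop,ack,data} → offer{stop,ack,data}  (internal→external)
                case stop:
                  offer{data,done} → select{data,done}  (offer→select)
                    case data:
                      X self-dual
                    case done:
                      X self-dual
                case ack:
                  recv[Str] → send[Str]
                    X self-dual
                case data:
                  select{ok,retry} → offer{ok,retry}  (internal→external)
                    case ok:
                      end self-dual
                    case retry:
                      end self-dual
            case retry:
              select{more,done,retry} → offer{more,done,retry}  (internal→external)
                case more:
                  recv[Bool] → send[Bool]
                    X self-dual
                case done:
                  select{retry,stop} → offer{retry,stop}  (internal→external)
                    case retry:
                      X self-dual
                    case stop:
                      X self-dual
                case retry:
                  recv[Bool] → send[Bool]
                    X self-dual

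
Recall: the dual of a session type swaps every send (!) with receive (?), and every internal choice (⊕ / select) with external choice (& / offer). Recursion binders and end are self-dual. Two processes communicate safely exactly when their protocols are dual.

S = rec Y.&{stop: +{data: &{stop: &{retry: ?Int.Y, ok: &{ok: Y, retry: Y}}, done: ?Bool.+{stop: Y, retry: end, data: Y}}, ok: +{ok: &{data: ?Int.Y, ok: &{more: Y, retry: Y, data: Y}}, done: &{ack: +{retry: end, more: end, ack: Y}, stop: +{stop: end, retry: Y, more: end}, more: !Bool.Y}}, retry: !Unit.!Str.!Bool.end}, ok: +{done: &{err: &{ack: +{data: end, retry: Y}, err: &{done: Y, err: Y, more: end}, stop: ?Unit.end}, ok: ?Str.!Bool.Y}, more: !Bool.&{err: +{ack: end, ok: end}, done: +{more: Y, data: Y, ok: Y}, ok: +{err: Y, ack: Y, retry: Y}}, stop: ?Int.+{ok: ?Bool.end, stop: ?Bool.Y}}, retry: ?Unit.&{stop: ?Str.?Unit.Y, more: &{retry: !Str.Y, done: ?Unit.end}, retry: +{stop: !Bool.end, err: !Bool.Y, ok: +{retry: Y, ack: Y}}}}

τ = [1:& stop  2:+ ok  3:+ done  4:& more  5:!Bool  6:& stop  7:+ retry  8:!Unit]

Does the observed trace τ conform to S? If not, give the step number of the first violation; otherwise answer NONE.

NONE

@1 & stop  ✓  cont: +{data: &{stop: &{retry: ?Int.rec Y.…, ok: &{ok: rec Y.…, retry: rec Y.…}}, done: ?Bool.+{stop: rec Y.…, retry: end, data: rec Y.…}}, ok: +{ok: &{data: ?Int.rec Y.…, ok: &{more: rec Y.…, retry: rec Y.…, data: rec Y.…}}, done: &{ack: +{retry: end, more: end, ack: rec Y.…}, stop: +{stop: end, retry: rec Y.…, more: end}, more: !Bool.rec Y.…}}, retry: !Unit.!Str.!Bool.end}
@2 + ok  ✓  cont: +{ok: &{data: ?Int.rec Y.…, ok: &{more: rec Y.…, retry: rec Y.…, data: rec Y.…}}, done: &{ack: +{retry: end, more: end, ack: rec Y.…}, stop: +{stop: end, retry: rec Y.…, more: end}, more: !Bool.rec Y.…}}
@3 + done  ✓  cont: &{ack: +{retry: end, more: end, ack: rec Y.…}, stop: +{stop: end, retry: rec Y.…, more: end}, more: !Bool.rec Y.…}
@4 & more  ✓  cont: !Bool.rec Y.…
@5 !Bool  ✓  cont: rec Y.…
@6 & stop  ✓  cont: +{data: &{stop: &{retry: ?Int.rec Y.…, ok: &{ok: rec Y.…, retry: rec Y.…}}, done: ?Bool.+{stop: rec Y.…, retry: end, data: rec Y.…}}, ok: +{ok: &{data: ?Int.rec Y.…, ok: &{more: rec Y.…, retry: rec Y.…, data: rec Y.…}}, done: &{ack: +{retry: end, more: end, ack: rec Y.…}, stop: +{stop: end, retry: rec Y.…, more: end}, more: !Bool.rec Y.…}}, retry: !Unit.!Str.!Bool.end}
@7 + retry  ✓  cont: !Unit.!Str.!Bool.end
@8 !Unit  ✓  cont: !Str.!Bool.end
τ conforms to S (length 8)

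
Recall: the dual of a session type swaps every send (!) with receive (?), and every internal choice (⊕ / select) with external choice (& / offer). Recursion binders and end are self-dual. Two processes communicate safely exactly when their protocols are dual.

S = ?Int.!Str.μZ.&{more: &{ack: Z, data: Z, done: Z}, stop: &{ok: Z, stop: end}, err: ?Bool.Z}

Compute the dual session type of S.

!Int.?Str.μZ.⊕{more: ⊕{ack: Z, data: Z, done: Z}, stop: ⊕{ok: Z, stop: end}, err: !Bool.Z}

?Int = !Int
  !Str = ?Str
    μZ = μZ  (μ self-dual)
      &{more,stop,err} = ⊕{more,stop,err}  (&→⊕)
        • more:
          &{ack,data,done} = ⊕{ack,data,done}  (&→⊕)
            • ack:
              Z ↦ Z
            • data:
              Z ↦ Z
            • done:
              Z ↦ Z
        • stop:
          &{ok,stop} = ⊕{ok,stop}  (&→⊕)
            • ok:
              Z ↦ Z
            • stop:
              end ↦ end
        • err:
          ?Bool = !Bool
            Z ↦ Z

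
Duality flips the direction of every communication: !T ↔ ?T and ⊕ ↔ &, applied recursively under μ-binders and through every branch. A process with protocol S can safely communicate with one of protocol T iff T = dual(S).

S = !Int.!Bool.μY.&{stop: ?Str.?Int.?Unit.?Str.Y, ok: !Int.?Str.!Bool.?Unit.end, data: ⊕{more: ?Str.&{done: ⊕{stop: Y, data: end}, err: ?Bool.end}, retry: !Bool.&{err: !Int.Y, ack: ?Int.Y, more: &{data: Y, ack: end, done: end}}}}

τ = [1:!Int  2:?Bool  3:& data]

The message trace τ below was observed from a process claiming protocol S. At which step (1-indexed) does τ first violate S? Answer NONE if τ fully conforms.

2

[1] !Int  match  cont: !Bool.μY.…
[2] got ?Bool, protocol expects !Bool  ✗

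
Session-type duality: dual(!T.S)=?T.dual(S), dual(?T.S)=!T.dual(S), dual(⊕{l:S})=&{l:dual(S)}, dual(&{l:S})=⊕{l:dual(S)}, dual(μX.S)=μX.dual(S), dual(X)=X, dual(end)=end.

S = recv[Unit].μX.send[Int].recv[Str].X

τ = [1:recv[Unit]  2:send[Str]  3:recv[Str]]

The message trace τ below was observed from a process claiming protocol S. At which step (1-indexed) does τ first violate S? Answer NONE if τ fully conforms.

[1] recv[Unit]  ok  cont: μX.…
[2] got send[Str], protocol expects send[Int]  ✗

2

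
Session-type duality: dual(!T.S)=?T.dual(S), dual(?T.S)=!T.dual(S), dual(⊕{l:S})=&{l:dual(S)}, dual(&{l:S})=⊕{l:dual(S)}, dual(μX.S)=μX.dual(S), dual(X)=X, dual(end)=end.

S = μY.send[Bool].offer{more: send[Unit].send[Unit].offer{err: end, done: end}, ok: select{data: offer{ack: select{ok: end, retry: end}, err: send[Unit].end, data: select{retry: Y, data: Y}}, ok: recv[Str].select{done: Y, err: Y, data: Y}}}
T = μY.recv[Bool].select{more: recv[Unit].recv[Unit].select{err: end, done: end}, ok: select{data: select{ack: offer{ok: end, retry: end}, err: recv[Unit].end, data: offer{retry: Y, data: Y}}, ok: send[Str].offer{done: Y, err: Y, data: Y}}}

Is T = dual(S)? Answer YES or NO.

NO

μY | μY  ok (rec unchanged)
  send[Bool] | recv[Bool]  ok
    offer{more,ok} | select{more,ok}  ok labels match
      case more:
        send[Unit] | recv[Unit]  ok
          send[Unit] | recv[Unit]  ok
            offer{err,done} | select{err,done}  ok labels match
              case err:
                end | end  ok
              case done:
                end | end  ok
      case ok:
        select{data,ok} | select{data,ok}  ✗ choice polarity not flipped — not dual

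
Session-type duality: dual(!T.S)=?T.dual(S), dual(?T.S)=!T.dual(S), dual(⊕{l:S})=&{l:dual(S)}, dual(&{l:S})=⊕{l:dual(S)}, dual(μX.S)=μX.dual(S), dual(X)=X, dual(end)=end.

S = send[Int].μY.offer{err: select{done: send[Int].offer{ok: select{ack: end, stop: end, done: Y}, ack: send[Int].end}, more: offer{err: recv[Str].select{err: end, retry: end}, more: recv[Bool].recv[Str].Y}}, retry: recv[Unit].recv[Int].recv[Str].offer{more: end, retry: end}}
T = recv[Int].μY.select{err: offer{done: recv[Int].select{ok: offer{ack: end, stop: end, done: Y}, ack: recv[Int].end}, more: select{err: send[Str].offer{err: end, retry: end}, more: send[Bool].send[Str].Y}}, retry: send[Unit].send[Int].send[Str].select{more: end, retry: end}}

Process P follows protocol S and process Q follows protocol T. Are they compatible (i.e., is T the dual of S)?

send[Int] | recv[Int]  ✓
  μY | μY  ✓ (rec unchanged)
    offer{err,retry} | select{err,retry}  ✓ labels match
      case err:
        select{done,more} | offer{done,more}  ✓ labels match
          case done:
            send[Int] | recv[Int]  ✓
              offer{ok,ack} | select{ok,ack}  ✓ labels match
                case ok:
                  select{ack,stop,done} | offer{ack,stop,done}  ✓ labels match
                    case ack:
                      end | end  ✓
                    case stop:
                      end | end  ✓
                    case done:
                      Y | Y  ✓
                case ack:
                  send[Int] | recv[Int]  ✓
                    end | end  ✓
          case more:
            offer{err,more} | select{err,more}  ✓ labels match
              case err:
                recv[Str] | send[Str]  ✓
                  select{err,retry} | offer{err,retry}  ✓ labels match
                    case err:
                      end | end  ✓
                    case retry:
                      end | end  ✓
              case more:
                recv[Bool] | send[Bool]  ✓
                  recv[Str] | send[Str]  ✓
                    Y | Y  ✓
      case retry:
        recv[Unit] | send[Unit]  ✓
          recv[Int] | send[Int]  ✓
            recv[Str] | send[Str]  ✓
              offer{more,retry} | select{more,retry}  ✓ labels match
                case more:
                  end | end  ✓
                case retry:
                  end | end  ✓

YES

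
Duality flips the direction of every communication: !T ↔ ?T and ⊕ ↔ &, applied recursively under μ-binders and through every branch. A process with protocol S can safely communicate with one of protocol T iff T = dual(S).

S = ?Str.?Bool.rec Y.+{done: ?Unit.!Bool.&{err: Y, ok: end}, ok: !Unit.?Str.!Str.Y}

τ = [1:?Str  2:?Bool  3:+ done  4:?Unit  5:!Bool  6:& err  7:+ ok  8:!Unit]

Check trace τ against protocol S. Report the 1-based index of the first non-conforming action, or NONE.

NONE

step 1: ?Str  ok  cont: ?Bool.rec Y.…
step 2: ?Bool  ok  cont: rec Y.…
step 3: + done  ok  cont: ?Unit.!Bool.&{err: rec Y.…, ok: end}
step 4: ?Unit  ok  cont: !Bool.&{err: rec Y.…, ok: end}
step 5: !Bool  ok  cont: &{err: rec Y.…, ok: end}
step 6: & err  ok  cont: rec Y.…
step 7: + ok  ok  cont: !Unit.?Str.!Str.rec Y.…
step 8: !Unit  ok  cont: ?Str.!Str.rec Y.…
trace exhausted — no violation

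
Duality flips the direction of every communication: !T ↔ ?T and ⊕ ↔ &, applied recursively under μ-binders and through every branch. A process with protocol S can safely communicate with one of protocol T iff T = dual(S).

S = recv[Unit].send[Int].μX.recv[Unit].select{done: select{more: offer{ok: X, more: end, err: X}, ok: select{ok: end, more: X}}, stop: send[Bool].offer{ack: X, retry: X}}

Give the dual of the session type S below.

recv[Unit] → send[Unit]
  send[Int] → recv[Int]
    μX → μX  (rec unchanged)
      recv[Unit] → send[Unit]
        select{done,stop} → offer{done,stop}  (internal→external)
          [done]
            select{more,ok} → offer{more,ok}  (internal→external)
              [more]
                offer{ok,more,err} → select{ok,more,err}  (&→⊕)
                  [ok]
                    dual(X) = X
                  [more]
                    dual(end) = end
                  [err]
                    dual(X) = X
              [ok]
                select{ok,more} → offer{ok,more}  (internal→external)
                  [ok]
                    dual(end) = end
                  [more]
                    dual(X) = X
          [stop]
            send[Bool] → recv[Bool]
              offer{ack,retry} → select{ack,retry}  (&→⊕)
                [ack]
                  dual(X) = X
                [retry]
                  dual(X) = X

send[Unit].recv[Int].μX.send[Unit].offer{done: offer{more: select{ok: X, more: end, err: X}, ok: offer{ok: end, more: X}}, stop: recv[Bool].select{ack: X, retry: X}}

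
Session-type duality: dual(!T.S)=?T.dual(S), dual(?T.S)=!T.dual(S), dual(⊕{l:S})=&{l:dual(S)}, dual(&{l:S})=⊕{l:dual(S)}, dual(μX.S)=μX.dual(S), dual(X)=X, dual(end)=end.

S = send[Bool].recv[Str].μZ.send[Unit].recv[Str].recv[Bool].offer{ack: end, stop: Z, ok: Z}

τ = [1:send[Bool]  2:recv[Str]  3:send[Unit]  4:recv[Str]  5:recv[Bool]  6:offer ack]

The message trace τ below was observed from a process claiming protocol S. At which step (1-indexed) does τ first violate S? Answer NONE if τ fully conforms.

@1 send[Bool]  match  cont: recv[Str].μZ.…
@2 recv[Str]  match  cont: μZ.…
@3 send[Unit]  match  cont: recv[Str].recv[Bool].offer{ack: end, stop: μZ.…, ok: μZ.…}
@4 recv[Str]  match  cont: recv[Bool].offer{ack: end, stop: μZ.…, ok: μZ.…}
@5 recv[Bool]  match  cont: offer{ack: end, stop: μZ.…, ok: μZ.…}
@6 offer ack  match  cont: end
all 6 steps conform

NONE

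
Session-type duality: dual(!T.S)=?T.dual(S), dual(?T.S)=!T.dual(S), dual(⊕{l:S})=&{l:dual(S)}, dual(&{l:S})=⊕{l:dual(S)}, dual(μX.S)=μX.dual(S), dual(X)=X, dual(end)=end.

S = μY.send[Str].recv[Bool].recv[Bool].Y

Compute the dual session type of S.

μY → μY  (rec unchanged)
  send[Str] → recv[Str]
    recv[Bool] → send[Bool]
      recv[Bool] → send[Bool]
        Y self-dual

μY.recv[Str].send[Bool].send[Bool].Y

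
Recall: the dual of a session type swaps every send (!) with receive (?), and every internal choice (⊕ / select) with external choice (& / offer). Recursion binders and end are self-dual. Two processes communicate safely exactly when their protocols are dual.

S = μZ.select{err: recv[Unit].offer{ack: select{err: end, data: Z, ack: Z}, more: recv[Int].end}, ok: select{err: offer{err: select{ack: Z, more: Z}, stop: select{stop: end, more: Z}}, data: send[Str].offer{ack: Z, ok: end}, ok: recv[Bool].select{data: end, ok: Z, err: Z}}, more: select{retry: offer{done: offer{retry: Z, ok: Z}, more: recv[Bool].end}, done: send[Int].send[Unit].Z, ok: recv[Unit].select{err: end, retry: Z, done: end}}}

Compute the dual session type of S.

μZ.offer{err: send[Unit].select{ack: offer{err: end, data: Z, ack: Z}, more: send[Int].end}, ok: offer{err: select{err: offer{ack: Z, more: Z}, stop: offer{stop: end, more: Z}}, data: recv[Str].select{ack: Z, ok: end}, ok: send[Bool].offer{data: end, ok: Z, err: Z}}, more: offer{retry: select{done: select{retry: Z, ok: Z}, more: send[Bool].end}, done: recv[Int].recv[Unit].Z, ok: send[Unit].offer{err: end, retry: Z, done: end}}}

μZ → μZ  (rec unchanged)
  select{err,ok,more} → offer{err,ok,more}  (internal→external)
    • err:
      recv[Unit] → send[Unit]
        offer{ack,more} → select{ack,more}  (external→internal)
          • ack:
            select{err,data,ack} → offer{err,data,ack}  (internal→external)
              • err:
                end ↦ end
              • data:
                Z ↦ Z
              • ack:
                Z ↦ Z
          • more:
            recv[Int] → send[Int]
              end ↦ end
    • ok:
      select{err,data,ok} → offer{err,data,ok}  (internal→external)
        • err:
          offer{err,stop} → select{err,stop}  (external→internal)
            • err:
              select{ack,more} → offer{ack,more}  (internal→external)
                • ack:
                  Z ↦ Z
                • more:
                  Z ↦ Z
            • stop:
              select{stop,more} → offer{stop,more}  (internal→external)
                • stop:
                  end ↦ end
                • more:
                  Z ↦ Z
        • data:
          send[Str] → recv[Str]
            offer{ack,ok} → select{ack,ok}  (external→internal)
              • ack:
                Z ↦ Z
              • ok:
                end ↦ end
        • ok:
          recv[Bool] → send[Bool]
            select{data,ok,err} → offer{data,ok,err}  (internal→external)
              • data:
                end ↦ end
              • ok:
                Z ↦ Z
              • err:
                Z ↦ Z
    • more:
      select{retry,done,ok} → offer{retry,done,ok}  (internal→external)
        • retry:
          offer{done,more} → select{done,more}  (external→internal)
            • done:
              offer{retry,ok} → select{retry,ok}  (external→internal)
                • retry:
                  Z ↦ Z
                • ok:
                  Z ↦ Z
            • more:
              recv[Bool] → send[Bool]
                end ↦ end
        • done:
          send[Int] → recv[Int]
            send[Unit] → recv[Unit]
              Z ↦ Z
        • ok:
          recv[Unit] → send[Unit]
            select{err,retry,done} → offer{err,retry,done}  (internal→external)
              • err:
                end ↦ end
              • retry:
                Z ↦ Z
              • done:
                end ↦ end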